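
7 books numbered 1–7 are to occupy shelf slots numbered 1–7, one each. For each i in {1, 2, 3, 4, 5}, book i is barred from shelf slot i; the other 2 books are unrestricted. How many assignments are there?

Let Aᵢ (for 1 ≤ i ≤ 5) be the placements that put book i in its forbidden shelf slot. Any j of these fix j positions, leaving (7−j)! ways to fill the rest, and there are C(5,j) ways to pick which j.
By inclusion–exclusion, the number of valid placements is Σ_{j=0}^{5} (−1)^j C(5,j)·(7−j)!.
Computing: 5040 − 3600 + 1200 − 240 + 30 − 2 = 2428.

2428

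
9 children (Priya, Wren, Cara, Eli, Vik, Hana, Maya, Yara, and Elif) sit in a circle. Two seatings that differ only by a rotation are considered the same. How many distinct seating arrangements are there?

Around a circle, 9 distinct people have 9!/9 = (8)! = 40320 rotationally distinct seatings.

40320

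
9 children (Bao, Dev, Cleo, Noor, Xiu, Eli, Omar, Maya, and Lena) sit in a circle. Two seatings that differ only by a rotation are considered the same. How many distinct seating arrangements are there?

40320

Fix one person's seat to break rotational symmetry; the remaining 8 people can be arranged in (8)! = 40320 ways.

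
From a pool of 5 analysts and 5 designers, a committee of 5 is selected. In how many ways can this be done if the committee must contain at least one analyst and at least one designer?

250

Total 5-person selections from all 10: C(10,5) = 252.
Selections missing a whole group: no analysts → C(5,5) = 1; no designers → C(5,5) = 1.
Both groups omitted at once is impossible, so 252 − 2 = 250.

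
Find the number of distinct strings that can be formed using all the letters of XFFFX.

10

XFFFX has 5 letters with F appearing 3 times and X appearing twice.
Dividing 5! = 120 by 3!·2! = 12 for the repeated letters gives 10.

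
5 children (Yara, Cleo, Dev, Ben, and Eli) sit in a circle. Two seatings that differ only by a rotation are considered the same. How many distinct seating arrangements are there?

24

Fix one person's seat to break rotational symmetry; the remaining 4 people can be arranged in (4)! = 24 ways.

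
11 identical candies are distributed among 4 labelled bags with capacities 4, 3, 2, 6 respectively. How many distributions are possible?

30

Without the upper bounds there are C(14,3) = 364 ways to split 11 among 4 bags.
Subtract solutions that violate a single cap (substitute x_i' = x_i − (cap_i+1)): x_1 ≥ 5 gives C(9,3) = 84; x_2 ≥ 4 gives C(10,3) = 120; x_3 ≥ 3 gives C(11,3) = 165; x_4 ≥ 7 gives C(7,3) = 35. Together 404.
Add back pairs where two caps are both exceeded: 10 + 20 + 0 + 35 + 1 + 4 = 70.
By inclusion–exclusion the count is 364 − 404 + 70 = 30.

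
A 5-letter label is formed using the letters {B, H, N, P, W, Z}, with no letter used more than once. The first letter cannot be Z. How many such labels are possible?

600

The first letter has 6−1 = 5 choices (anything except Z).
The remaining 4 letters are filled from the other 5 symbols without repetition: 5 × 4 × 3 × 2 = 120.
Total: 5 × 120 = 600.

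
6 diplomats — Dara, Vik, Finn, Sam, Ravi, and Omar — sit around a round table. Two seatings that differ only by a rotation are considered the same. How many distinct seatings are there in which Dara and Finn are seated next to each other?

48

Treat {Dara, Finn} as one unit (2 internal orders) and seat the resulting 5 units around the table: (4)! circular arrangements.
So 2 × (4)! = 2 × 24 = 48.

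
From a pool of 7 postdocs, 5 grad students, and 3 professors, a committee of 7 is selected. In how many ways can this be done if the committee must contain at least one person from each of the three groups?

5516

With no constraint there are C(15,7) = 6435 possible selections.
Selections missing a whole group: no postdocs → C(8,7) = 8; no grad students → C(10,7) = 120; no professors → C(12,7) = 792.
Add back selections omitting two groups (i.e. drawn from a single group): C(7,7) + C(5,7) + C(3,7) = 1.
By inclusion–exclusion: 6435 − 920 + 1 = 5516.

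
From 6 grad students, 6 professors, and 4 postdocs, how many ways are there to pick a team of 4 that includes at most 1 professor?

Split by how many professors are chosen (0 through 1).
Sum: C(6,0)·C(10,4) + C(6,1)·C(10,3) = 210 + 720 = 930.

930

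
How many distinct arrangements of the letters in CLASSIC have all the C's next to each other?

Treat the 2 copies of C as a single block. The multiset to arrange is then {CC, A, I, L, S, S}, 6 items in all.
That gives (6)!/(2!) = 360 arrangements.

360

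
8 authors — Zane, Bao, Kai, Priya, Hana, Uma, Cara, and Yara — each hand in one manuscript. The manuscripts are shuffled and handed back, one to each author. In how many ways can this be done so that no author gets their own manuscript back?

14833

This is the derangement count D_8: permutations of 8 items with no fixed point.
By inclusion–exclusion this is Σ_{j=0}^{8} (−1)^j C(8,j)·(8−j)!.
Computing: 40320 − 40320 + 20160 − 6720 + 1680 − 336 + 56 − 8 + 1 = 14833.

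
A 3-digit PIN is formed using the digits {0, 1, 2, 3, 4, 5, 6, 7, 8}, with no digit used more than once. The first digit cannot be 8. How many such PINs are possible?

448

The first digit has 9−1 = 8 choices (anything except 8).
The remaining 2 digits are filled from the other 8 symbols without repetition: 8 × 7 = 56.
Total: 8 × 56 = 448.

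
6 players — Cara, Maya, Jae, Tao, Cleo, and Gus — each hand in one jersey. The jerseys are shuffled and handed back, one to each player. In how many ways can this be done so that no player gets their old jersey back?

265

Let Aᵢ be the assignments in which player i gets their old jersey. We want the size of the complement of A₁∪…∪A_6.
By inclusion–exclusion this is Σ_{j=0}^{6} (−1)^j C(6,j)·(6−j)!.
Computing: 720 − 720 + 360 − 120 + 30 − 6 + 1 = 265.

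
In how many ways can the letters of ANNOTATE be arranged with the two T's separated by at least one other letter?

3780

There are 8!/(2!·2!·2!) = 5040 arrangements of ANNOTATE in total.
If the two T's are adjacent, glue them into one block, leaving 7 items to arrange: (7)!/(2!·2!) = 1260 ways.
Subtracting, 5040 − 1260 = 3780 arrangements keep the T's apart.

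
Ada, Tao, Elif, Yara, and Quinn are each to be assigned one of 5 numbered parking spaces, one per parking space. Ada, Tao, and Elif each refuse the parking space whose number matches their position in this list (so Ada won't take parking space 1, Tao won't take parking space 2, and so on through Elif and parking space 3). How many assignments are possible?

Let Aᵢ (for i ∈ {1, 2, 3}) be the placements that put person i in their forbidden parking space. Any j of these fix j positions, leaving (5−j)! ways to fill the rest, and there are C(3,j) ways to pick which j.
By inclusion–exclusion, the number of valid placements is Σ_{j=0}^{3} (−1)^j C(3,j)·(5−j)!.
Computing: 120 − 72 + 18 − 2 = 64.

64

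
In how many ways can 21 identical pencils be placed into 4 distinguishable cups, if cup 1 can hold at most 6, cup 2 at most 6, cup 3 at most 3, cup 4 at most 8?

By stars and bars, unrestricted non-negative solutions to x_1+…+x_4 = 21 number C(21+3,3) = 2024.
Subtract solutions that violate a single cap (substitute x_i' = x_i − (cap_i+1)): x_1 ≥ 7 gives C(17,3) = 680; x_2 ≥ 7 gives C(17,3) = 680; x_3 ≥ 4 gives C(20,3) = 1140; x_4 ≥ 9 gives C(15,3) = 455. Together 2955.
Add back pairs where two caps are both exceeded: 120 + 286 + 56 + 286 + 56 + 165 = 969.
Subtract triples: 20 + 0 + 4 + 4 = 28.
By inclusion–exclusion the count is 2024 − 2955 + 969 − 28 = 10.

10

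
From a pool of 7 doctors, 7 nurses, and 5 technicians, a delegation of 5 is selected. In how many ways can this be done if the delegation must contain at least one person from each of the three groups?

With no constraint there are C(19,5) = 11628 possible selections.
Selections missing a whole group: no doctors → C(12,5) = 792; no nurses → C(12,5) = 792; no technicians → C(14,5) = 2002.
Add back selections omitting two groups (i.e. drawn from a single group): C(7,5) + C(7,5) + C(5,5) = 43.
By inclusion–exclusion: 11628 − 3586 + 43 = 8085.

8085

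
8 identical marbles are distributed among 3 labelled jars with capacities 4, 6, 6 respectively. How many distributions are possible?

Ignoring the caps, the number of non-negative solutions to x_1+…+x_3 = 8 is C(10,2) = 45.
Subtract solutions that violate a single cap (substitute x_i' = x_i − (cap_i+1)): x_1 ≥ 5 gives C(5,2) = 10; x_2 ≥ 7 gives C(3,2) = 3; x_3 ≥ 7 gives C(3,2) = 3. Together 16.
No two caps can be exceeded simultaneously, so the pair terms are all 0.
By inclusion–exclusion the count is 45 − 16 + 0 = 29.

29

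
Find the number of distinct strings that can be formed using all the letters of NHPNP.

30

NHPNP has 5 letters with N appearing twice and P appearing twice.
The number of distinct arrangements is 5!/(2!·2!) = 120/4 = 30.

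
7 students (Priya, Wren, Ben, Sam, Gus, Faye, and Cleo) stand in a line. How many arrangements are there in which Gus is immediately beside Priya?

Treat {Gus, Priya} as a single unit. There are 6 units to order, and the pair itself can be ordered 2 ways.
So the count is 2·(6)! = 1440.

1440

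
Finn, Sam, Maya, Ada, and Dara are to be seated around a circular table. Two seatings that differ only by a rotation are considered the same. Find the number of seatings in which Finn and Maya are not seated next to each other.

12

Without the restriction there are (4)! = 24 seatings.
Those with Finn next to Maya: fuse the pair into one unit and seat 4 units around a circle — 2·(3)! = 12.
Subtracting, 24 − 12 = 12.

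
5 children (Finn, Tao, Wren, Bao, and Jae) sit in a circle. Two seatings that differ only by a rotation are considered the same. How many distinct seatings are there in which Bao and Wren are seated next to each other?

Glue Bao and Wren into a block (2 internal orders). Seating 4 units around a circle gives (3)! arrangements.
So 2 × (3)! = 2 × 6 = 12.

12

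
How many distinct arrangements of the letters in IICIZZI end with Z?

30

With the last slot taken by Z, it remains to arrange the other 6 letters (IICIZI).
Those 6 letters have I appearing 4 times, giving (6)!/(4!) = 30.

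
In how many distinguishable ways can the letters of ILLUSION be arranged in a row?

10080

The 8 letters of ILLUSION have repeats: I appearing twice and L appearing twice.
So there are 8! / (2!·2!) = 10080 distinguishable arrangements.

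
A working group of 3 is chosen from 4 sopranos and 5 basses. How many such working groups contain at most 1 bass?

34

Split by how many basses are chosen (0 through 1).
Sum: C(5,0)·C(4,3) + C(5,1)·C(4,2) = 4 + 30 = 34.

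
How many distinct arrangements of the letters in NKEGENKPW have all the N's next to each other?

10080

Treat the 2 copies of N as a single block. The multiset to arrange is then {NN, E, E, G, K, K, P, W}, 8 items in all.
That gives (8)!/(2!·2!) = 10080 arrangements.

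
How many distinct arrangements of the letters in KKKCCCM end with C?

With the last slot taken by C, it remains to arrange the other 6 letters (KKKCCM).
Those 6 letters have C appearing twice and K appearing 3 times, giving (6)!/(3!·2!) = 60.

60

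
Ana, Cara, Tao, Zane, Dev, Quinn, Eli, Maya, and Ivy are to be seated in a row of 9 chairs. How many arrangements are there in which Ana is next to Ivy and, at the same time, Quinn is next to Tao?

20160

Treat {Ana,Ivy} as one block (2 orders) and {Quinn,Tao} as another (2 orders).
That leaves 7 units to arrange: 2 × 2 × 7! = 4 × 5040 = 20160.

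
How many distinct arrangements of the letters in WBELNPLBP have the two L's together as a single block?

10080

Treat the 2 copies of L as a single block. The multiset to arrange is then {LL, B, B, E, N, P, P, W}, 8 items in all.
That gives (8)!/(2!·2!) = 10080 arrangements.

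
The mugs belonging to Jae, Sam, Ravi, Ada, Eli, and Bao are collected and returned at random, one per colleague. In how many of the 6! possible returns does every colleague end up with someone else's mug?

265

Let Aᵢ be the assignments in which colleague i gets their own mug. We want the size of the complement of A₁∪…∪A_6.
By inclusion–exclusion this is Σ_{j=0}^{6} (−1)^j C(6,j)·(6−j)!.
Computing: 720 − 720 + 360 − 120 + 30 − 6 + 1 = 265.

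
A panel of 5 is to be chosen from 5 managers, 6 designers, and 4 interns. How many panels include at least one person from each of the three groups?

Total 5-person selections from all 15: C(15,5) = 3003.
Selections missing a whole group: no managers → C(10,5) = 252; no designers → C(9,5) = 126; no interns → C(11,5) = 462.
Add back selections omitting two groups (i.e. drawn from a single group): C(5,5) + C(6,5) + C(4,5) = 7.
By inclusion–exclusion: 3003 − 840 + 7 = 2170.

2170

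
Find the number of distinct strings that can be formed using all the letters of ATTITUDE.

6720

ATTITUDE has 8 letters with T appearing 3 times.
The number of distinct arrangements is 8!/(3!) = 40320/6 = 6720.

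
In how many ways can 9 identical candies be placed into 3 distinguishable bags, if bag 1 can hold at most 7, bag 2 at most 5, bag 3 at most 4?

Ignoring the caps, the number of non-negative solutions to x_1+…+x_3 = 9 is C(11,2) = 55.
Subtract solutions that violate a single cap (substitute x_i' = x_i − (cap_i+1)): x_1 ≥ 8 gives C(3,2) = 3; x_2 ≥ 6 gives C(5,2) = 10; x_3 ≥ 5 gives C(6,2) = 15. Together 28.
No two caps can be exceeded simultaneously, so the pair terms are all 0.
By inclusion–exclusion the count is 55 − 28 + 0 = 27.

27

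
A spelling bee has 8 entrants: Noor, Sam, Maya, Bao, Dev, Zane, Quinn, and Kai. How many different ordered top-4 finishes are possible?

1680

This is an ordered selection of 4 from 8: P(8,4).
That gives 8 × 7 × 6 × 5 = 1680.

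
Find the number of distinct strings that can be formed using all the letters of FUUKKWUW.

1680

The 8 letters of FUUKKWUW have repeats: K appearing twice, U appearing 3 times, and W appearing twice.
The number of distinct arrangements is 8!/(3!·2!·2!) = 40320/24 = 1680.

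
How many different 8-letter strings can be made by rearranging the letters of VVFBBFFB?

560

Letter multiplicities in VVFBBFFB: B×3, F×3, V×2.
So there are 8! / (3!·3!·2!) = 560 distinguishable arrangements.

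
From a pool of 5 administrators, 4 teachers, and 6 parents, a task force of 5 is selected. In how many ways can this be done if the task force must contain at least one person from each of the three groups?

2170

With no constraint there are C(15,5) = 3003 possible selections.
Selections missing a whole group: no administrators → C(10,5) = 252; no teachers → C(11,5) = 462; no parents → C(9,5) = 126.
Add back selections omitting two groups (i.e. drawn from a single group): C(5,5) + C(4,5) + C(6,5) = 7.
By inclusion–exclusion: 3003 − 840 + 7 = 2170.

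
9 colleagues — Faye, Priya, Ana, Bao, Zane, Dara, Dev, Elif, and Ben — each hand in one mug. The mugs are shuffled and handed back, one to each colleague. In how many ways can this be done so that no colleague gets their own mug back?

133496

Let Aᵢ be the assignments in which colleague i gets their own mug. We want the size of the complement of A₁∪…∪A_9.
By inclusion–exclusion this is Σ_{j=0}^{9} (−1)^j C(9,j)·(9−j)!.
Computing: 362880 − 362880 + 181440 − 60480 + 15120 − 3024 + 504 − 72 + 9 − 1 = 133496.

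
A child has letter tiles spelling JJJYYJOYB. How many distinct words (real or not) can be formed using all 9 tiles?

JJJYYJOYB has 9 letters with J appearing 4 times and Y appearing 3 times.
So there are 9! / (4!·3!) = 2520 distinguishable arrangements.

2520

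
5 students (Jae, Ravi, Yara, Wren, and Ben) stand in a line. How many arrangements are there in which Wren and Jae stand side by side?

48

Glue Wren and Jae into one block (2 internal orders), leaving 4 units to arrange in a row.
So the count is 2·(4)! = 48.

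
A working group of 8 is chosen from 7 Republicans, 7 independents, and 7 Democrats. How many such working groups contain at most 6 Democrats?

Split by how many Democrats are chosen (0 through 6).
Sum: C(7,0)·C(14,8) + C(7,1)·C(14,7) + C(7,2)·C(14,6) + C(7,3)·C(14,5) + C(7,4)·C(14,4) + C(7,5)·C(14,3) + C(7,6)·C(14,2) = 3003 + 24024 + 63063 + 70070 + 35035 + 7644 + 637 = 203476.

203476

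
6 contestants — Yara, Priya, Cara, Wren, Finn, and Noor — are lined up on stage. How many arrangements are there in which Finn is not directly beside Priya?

480

Of the 6! = 720 arrangements, those with Finn and Priya adjacent number 2 × 5! = 240 (treat the pair as a block with 2 internal orders).
So 720 − 240 = 480 arrangements keep them apart.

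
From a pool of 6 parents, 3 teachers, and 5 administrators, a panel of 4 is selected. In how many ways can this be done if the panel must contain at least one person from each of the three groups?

With no constraint there are C(14,4) = 1001 possible selections.
Selections missing a whole group: no parents → C(8,4) = 70; no teachers → C(11,4) = 330; no administrators → C(9,4) = 126.
Add back selections omitting two groups (i.e. drawn from a single group): C(6,4) + C(3,4) + C(5,4) = 20.
By inclusion–exclusion: 1001 − 526 + 20 = 495.

495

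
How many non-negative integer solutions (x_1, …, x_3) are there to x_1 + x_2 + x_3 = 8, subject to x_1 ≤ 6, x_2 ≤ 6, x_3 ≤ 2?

18

By stars and bars, unrestricted non-negative solutions to x_1+…+x_3 = 8 number C(8+2,2) = 45.
Subtract solutions that violate a single cap (substitute x_i' = x_i − (cap_i+1)): x_1 ≥ 7 gives C(3,2) = 3; x_2 ≥ 7 gives C(3,2) = 3; x_3 ≥ 3 gives C(7,2) = 21. Together 27.
No two caps can be exceeded simultaneously, so the pair terms are all 0.
By inclusion–exclusion the count is 45 − 27 + 0 = 18.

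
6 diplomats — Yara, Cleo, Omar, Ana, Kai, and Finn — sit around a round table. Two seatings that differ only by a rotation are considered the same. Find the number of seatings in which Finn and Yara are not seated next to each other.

72

Without the restriction there are (5)! = 120 seatings.
Those with Finn next to Yara: fuse the pair into one unit and seat 5 units around a circle — 2·(4)! = 48.
Subtracting, 120 − 48 = 72.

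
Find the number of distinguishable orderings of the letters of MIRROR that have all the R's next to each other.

24

Treat the 3 copies of R as a single block. The multiset to arrange is then {RRR, I, M, O}, 4 items in all.
All 4 items are distinct, so there are (4)! = 24 arrangements.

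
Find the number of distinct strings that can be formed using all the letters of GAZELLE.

1260

The 7 letters of GAZELLE have repeats: E appearing twice and L appearing twice.
So there are 7! / (2!·2!) = 1260 distinguishable arrangements.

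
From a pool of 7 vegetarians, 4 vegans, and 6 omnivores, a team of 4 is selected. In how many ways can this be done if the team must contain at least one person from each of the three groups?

1176

With no constraint there are C(17,4) = 2380 possible selections.
Subtract selections that omit an entire group: no vegetarians → C(10,4) = 210; no vegans → C(13,4) = 715; no omnivores → C(11,4) = 330.
Add back selections omitting two groups (i.e. drawn from a single group): C(7,4) + C(4,4) + C(6,4) = 51.
By inclusion–exclusion: 2380 − 1255 + 51 = 1176.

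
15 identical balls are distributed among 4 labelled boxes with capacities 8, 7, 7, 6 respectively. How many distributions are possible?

329

Without the upper bounds there are C(18,3) = 816 ways to split 15 among 4 boxes.
Subtract solutions that violate a single cap (substitute x_i' = x_i − (cap_i+1)): x_1 ≥ 9 gives C(9,3) = 84; x_2 ≥ 8 gives C(10,3) = 120; x_3 ≥ 8 gives C(10,3) = 120; x_4 ≥ 7 gives C(11,3) = 165. Together 489.
Add back pairs where two caps are both exceeded: 0 + 0 + 0 + 0 + 1 + 1 = 2.
By inclusion–exclusion the count is 816 − 489 + 2 = 329.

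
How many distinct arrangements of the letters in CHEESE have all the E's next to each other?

24

Treat the 3 copies of E as a single block. The multiset to arrange is then {EEE, C, H, S}, 4 items in all.
All 4 items are distinct, so there are (4)! = 24 arrangements.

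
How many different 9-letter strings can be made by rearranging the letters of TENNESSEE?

3780

TENNESSEE has 9 letters with E appearing 4 times, N appearing twice, and S appearing twice.
So there are 9! / (4!·2!·2!) = 3780 distinguishable arrangements.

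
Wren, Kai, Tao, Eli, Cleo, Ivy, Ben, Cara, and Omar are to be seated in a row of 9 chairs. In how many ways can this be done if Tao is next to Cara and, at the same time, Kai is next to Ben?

20160

Treat {Tao,Cara} as one block (2 orders) and {Kai,Ben} as another (2 orders).
That leaves 7 units to arrange: 2 × 2 × 7! = 4 × 5040 = 20160.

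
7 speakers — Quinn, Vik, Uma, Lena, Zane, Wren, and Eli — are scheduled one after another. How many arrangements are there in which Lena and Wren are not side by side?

There are 7! = 5040 arrangements in all. If Lena and Wren are adjacent, merging them into one block gives 2·(6)! = 1440 arrangements.
So 5040 − 1440 = 3600 arrangements keep them apart.

3600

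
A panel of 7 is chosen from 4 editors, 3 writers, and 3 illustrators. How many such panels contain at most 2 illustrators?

85

Split by how many illustrators are chosen (0 through 2).
Sum: C(3,0)·C(7,7) + C(3,1)·C(7,6) + C(3,2)·C(7,5) = 1 + 21 + 63 = 85.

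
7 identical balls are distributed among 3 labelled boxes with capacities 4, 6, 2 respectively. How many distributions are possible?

Ignoring the caps, the number of non-negative solutions to x_1+…+x_3 = 7 is C(9,2) = 36.
Subtract solutions that violate a single cap (substitute x_i' = x_i − (cap_i+1)): x_1 ≥ 5 gives C(4,2) = 6; x_2 ≥ 7 gives C(2,2) = 1; x_3 ≥ 3 gives C(6,2) = 15. Together 22.
No two caps can be exceeded simultaneously, so the pair terms are all 0.
By inclusion–exclusion the count is 36 − 22 + 0 = 14.

14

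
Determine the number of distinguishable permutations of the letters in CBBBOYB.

The 7 letters of CBBBOYB have repeats: B appearing 4 times.
So there are 7! / (4!) = 210 distinguishable arrangements.

210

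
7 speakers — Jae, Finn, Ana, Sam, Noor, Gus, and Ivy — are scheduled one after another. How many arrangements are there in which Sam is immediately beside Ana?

1440

Glue Sam and Ana into one block (2 internal orders), leaving 6 units to arrange in a row.
So the count is 2·(6)! = 1440.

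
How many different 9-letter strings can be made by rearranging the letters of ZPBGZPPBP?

The 9 letters of ZPBGZPPBP have repeats: B appearing twice, P appearing 4 times, and Z appearing twice.
So there are 9! / (4!·2!·2!) = 3780 distinguishable arrangements.

3780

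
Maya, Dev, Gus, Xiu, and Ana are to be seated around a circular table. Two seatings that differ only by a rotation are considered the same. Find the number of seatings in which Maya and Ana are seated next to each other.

12

Glue Maya and Ana into a block (2 internal orders). Seating 4 units around a circle gives (3)! arrangements.
So 2 × (3)! = 2 × 6 = 12.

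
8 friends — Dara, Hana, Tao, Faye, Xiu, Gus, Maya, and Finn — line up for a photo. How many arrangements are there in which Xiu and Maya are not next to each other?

Of the 8! = 40320 arrangements, those with Xiu and Maya adjacent number 2 × 7! = 10080 (treat the pair as a block with 2 internal orders).
So 40320 − 10080 = 30240 arrangements keep them apart.

30240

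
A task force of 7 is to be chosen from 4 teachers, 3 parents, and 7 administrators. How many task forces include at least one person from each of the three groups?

2982

With no constraint there are C(14,7) = 3432 possible selections.
Subtract selections that omit an entire group: no teachers → C(10,7) = 120; no parents → C(11,7) = 330; no administrators → C(7,7) = 1.
Add back selections omitting two groups (i.e. drawn from a single group): C(4,7) + C(3,7) + C(7,7) = 1.
By inclusion–exclusion: 3432 − 451 + 1 = 2982.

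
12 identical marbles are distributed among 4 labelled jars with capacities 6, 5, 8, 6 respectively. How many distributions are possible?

Ignoring the caps, the number of non-negative solutions to x_1+…+x_4 = 12 is C(15,3) = 455.
Subtract solutions that violate a single cap (substitute x_i' = x_i − (cap_i+1)): x_1 ≥ 7 gives C(8,3) = 56; x_2 ≥ 6 gives C(9,3) = 84; x_3 ≥ 9 gives C(6,3) = 20; x_4 ≥ 7 gives C(8,3) = 56. Together 216.
No two caps can be exceeded simultaneously, so the pair terms are all 0.
By inclusion–exclusion the count is 455 − 216 + 0 = 239.

239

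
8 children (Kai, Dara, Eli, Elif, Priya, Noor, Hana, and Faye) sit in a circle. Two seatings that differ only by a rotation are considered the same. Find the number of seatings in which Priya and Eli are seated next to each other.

1440

Glue Priya and Eli into a block (2 internal orders). Seating 7 units around a circle gives (6)! arrangements.
So 2 × (6)! = 2 × 720 = 1440.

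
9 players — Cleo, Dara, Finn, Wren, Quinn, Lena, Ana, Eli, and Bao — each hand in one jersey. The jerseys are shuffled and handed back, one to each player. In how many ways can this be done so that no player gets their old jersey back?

133496

Count assignments avoiding every fixed point. For any j of the 9 players fixed to their old jersey, the other 9−j can be arranged in (9−j)! ways.
By inclusion–exclusion this is Σ_{j=0}^{9} (−1)^j C(9,j)·(9−j)!.
Computing: 362880 − 362880 + 181440 − 60480 + 15120 − 3024 + 504 − 72 + 9 − 1 = 133496.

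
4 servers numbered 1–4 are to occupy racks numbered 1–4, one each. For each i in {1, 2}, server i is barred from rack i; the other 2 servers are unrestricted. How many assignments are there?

14

Let Aᵢ (for i ∈ {1, 2}) be the placements that put server i in its forbidden rack. Any j of these fix j positions, leaving (4−j)! ways to fill the rest, and there are C(2,j) ways to pick which j.
By inclusion–exclusion, the number of valid placements is Σ_{j=0}^{2} (−1)^j C(2,j)·(4−j)!.
Computing: 24 − 12 + 2 = 14.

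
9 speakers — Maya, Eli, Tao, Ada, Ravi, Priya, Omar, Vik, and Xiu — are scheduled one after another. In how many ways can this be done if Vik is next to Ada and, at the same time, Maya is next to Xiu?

Treat {Vik,Ada} as one block (2 orders) and {Maya,Xiu} as another (2 orders).
That leaves 7 units to arrange: 2 × 2 × 7! = 4 × 5040 = 20160.

20160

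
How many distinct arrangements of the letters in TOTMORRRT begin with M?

560

With the first slot taken by M, it remains to arrange the other 8 letters (TOTORRRT).
Those 8 letters have O appearing twice, R appearing 3 times, and T appearing 3 times, giving (8)!/(3!·3!·2!) = 560.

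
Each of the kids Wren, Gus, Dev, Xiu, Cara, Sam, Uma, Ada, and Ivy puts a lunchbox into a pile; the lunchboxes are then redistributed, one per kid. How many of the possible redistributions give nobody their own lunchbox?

133496

This is the derangement count D_9: permutations of 9 items with no fixed point.
By inclusion–exclusion this is Σ_{j=0}^{9} (−1)^j C(9,j)·(9−j)!.
Computing: 362880 − 362880 + 181440 − 60480 + 15120 − 3024 + 504 − 72 + 9 − 1 = 133496.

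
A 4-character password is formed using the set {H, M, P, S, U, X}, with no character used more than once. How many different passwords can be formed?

This is a permutation of 4 out of 6: P(6,4) = 6!/2!.
That product is 6 × 5 × 4 × 3 = 360.

360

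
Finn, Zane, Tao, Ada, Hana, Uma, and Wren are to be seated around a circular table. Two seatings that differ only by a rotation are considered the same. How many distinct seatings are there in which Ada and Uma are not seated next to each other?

Without the restriction there are (6)! = 720 seatings.
Those with Ada next to Uma: fuse the pair into one unit and seat 6 units around a circle — 2·(5)! = 240.
Subtracting, 720 − 240 = 480.

480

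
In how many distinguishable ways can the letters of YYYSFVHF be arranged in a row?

Letter multiplicities in YYYSFVHF: F×2, H×1, S×1, V×1, Y×3.
The number of distinct arrangements is 8!/(3!·2!) = 40320/12 = 3360.

3360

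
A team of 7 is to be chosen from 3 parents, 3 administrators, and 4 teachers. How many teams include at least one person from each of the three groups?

118

With no constraint there are C(10,7) = 120 possible selections.
Subtract selections that omit an entire group: no parents → C(7,7) = 1; no administrators → C(7,7) = 1; no teachers → C(6,7) = 0.
Add back selections omitting two groups (i.e. drawn from a single group): C(3,7) + C(3,7) + C(4,7) = 0.
By inclusion–exclusion: 120 − 2 + 0 = 118.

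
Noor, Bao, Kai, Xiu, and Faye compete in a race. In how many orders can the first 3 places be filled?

This is an ordered selection of 3 from 5: P(5,3).
That gives 5 × 4 × 3 = 60.

60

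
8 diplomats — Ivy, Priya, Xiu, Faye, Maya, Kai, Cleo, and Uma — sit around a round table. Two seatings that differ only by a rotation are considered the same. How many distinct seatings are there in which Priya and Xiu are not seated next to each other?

Without the restriction there are (7)! = 5040 seatings.
Seatings with Priya beside Xiu: treat them as a block with 2 internal orders, giving 2 × (6)! = 1440.
Subtracting, 5040 − 1440 = 3600.

3600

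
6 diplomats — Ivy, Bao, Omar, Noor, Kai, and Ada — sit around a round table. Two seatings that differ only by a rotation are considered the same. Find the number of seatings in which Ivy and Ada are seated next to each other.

Treat {Ivy, Ada} as one unit (2 internal orders) and seat the resulting 5 units around the table: (4)! circular arrangements.
So 2 × (4)! = 2 × 24 = 48.

48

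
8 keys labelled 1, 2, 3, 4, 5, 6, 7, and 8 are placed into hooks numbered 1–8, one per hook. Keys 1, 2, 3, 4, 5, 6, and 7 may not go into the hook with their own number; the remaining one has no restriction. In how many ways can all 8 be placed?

16687

Let Aᵢ (for 1 ≤ i ≤ 7) be the placements that put key i in its forbidden hook. Any j of these fix j positions, leaving (8−j)! ways to fill the rest, and there are C(7,j) ways to pick which j.
By inclusion–exclusion, the number of valid placements is Σ_{j=0}^{7} (−1)^j C(7,j)·(8−j)!.
Computing: 40320 − 35280 + 15120 − 4200 + 840 − 126 + 14 − 1 = 16687.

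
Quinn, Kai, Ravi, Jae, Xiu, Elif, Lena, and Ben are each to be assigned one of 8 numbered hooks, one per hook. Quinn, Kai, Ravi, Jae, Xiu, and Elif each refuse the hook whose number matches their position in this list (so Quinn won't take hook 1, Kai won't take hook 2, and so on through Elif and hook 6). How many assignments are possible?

Let Aᵢ (for 1 ≤ i ≤ 6) be the placements that put person i in their forbidden hook. Any j of these fix j positions, leaving (8−j)! ways to fill the rest, and there are C(6,j) ways to pick which j.
By inclusion–exclusion, the number of valid placements is Σ_{j=0}^{6} (−1)^j C(6,j)·(8−j)!.
Computing: 40320 − 30240 + 10800 − 2400 + 360 − 36 + 2 = 18806.

18806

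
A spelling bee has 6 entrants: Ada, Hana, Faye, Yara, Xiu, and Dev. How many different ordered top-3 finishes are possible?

120

This is an ordered selection of 3 from 6: P(6,3).
That gives 6 × 5 × 4 = 120.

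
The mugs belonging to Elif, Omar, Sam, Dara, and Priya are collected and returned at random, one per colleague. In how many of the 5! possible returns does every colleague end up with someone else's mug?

This is the derangement count D_5: permutations of 5 items with no fixed point.
By inclusion–exclusion this is Σ_{j=0}^{5} (−1)^j C(5,j)·(5−j)!.
Computing: 120 − 120 + 60 − 20 + 5 − 1 = 44.

44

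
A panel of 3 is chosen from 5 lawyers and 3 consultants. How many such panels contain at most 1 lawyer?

16

Split by how many lawyers are chosen (0 through 1).
Sum: C(5,0)·C(3,3) + C(5,1)·C(3,2) = 1 + 15 = 16.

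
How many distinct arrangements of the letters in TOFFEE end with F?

Fix F in the last position and arrange the remaining 5 letters.
Those 5 letters have E appearing twice, giving (5)!/(2!) = 60.

60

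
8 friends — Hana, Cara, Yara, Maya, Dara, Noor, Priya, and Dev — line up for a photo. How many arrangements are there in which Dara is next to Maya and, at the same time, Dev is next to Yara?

Treat {Dara,Maya} as one block (2 orders) and {Dev,Yara} as another (2 orders).
That leaves 6 units to arrange: 2 × 2 × 6! = 4 × 720 = 2880.

2880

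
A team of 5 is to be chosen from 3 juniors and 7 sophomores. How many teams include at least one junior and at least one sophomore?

231

Total 5-person selections from all 10: C(10,5) = 252.
Subtract selections that omit an entire group: no juniors → C(7,5) = 21; no sophomores → C(3,5) = 0.
Both groups omitted at once is impossible, so 252 − 21 = 231.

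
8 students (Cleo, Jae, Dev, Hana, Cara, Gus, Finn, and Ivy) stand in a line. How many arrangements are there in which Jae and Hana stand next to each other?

Place the 6 others and the Jae-Hana pair as 7 objects in a line; the pair has 2 internal arrangements.
So the count is 2·(7)! = 10080.

10080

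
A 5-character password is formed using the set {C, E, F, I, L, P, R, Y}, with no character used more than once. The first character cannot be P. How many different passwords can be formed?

5880

The first character has 8−1 = 7 choices (anything except P).
The remaining 4 characters are filled from the other 7 symbols without repetition: 7 × 6 × 5 × 4 = 840.
Total: 7 × 840 = 5880.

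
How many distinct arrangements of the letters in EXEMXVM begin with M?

180

Fix M in the first position and arrange the remaining 6 letters.
Those 6 letters have E appearing twice and X appearing twice, giving (6)!/(2!·2!) = 180.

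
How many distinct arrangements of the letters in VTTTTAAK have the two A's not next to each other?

Total arrangements of VTTTTAAK: 8!/(4!·2!) = 840.
If the two A's are adjacent, glue them into one block, leaving 7 items to arrange: (7)!/(4!) = 210 ways.
Subtracting, 840 − 210 = 630 arrangements keep the A's apart.

630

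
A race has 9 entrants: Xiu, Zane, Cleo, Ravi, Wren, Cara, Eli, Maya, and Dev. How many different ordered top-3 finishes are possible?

504

This is an ordered selection of 3 from 9: P(9,3).
That gives 9 × 8 × 7 = 504.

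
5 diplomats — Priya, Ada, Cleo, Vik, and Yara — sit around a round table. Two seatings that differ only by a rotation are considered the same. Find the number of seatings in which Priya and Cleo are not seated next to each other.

12

Without the restriction there are (4)! = 24 seatings.
Seatings with Priya beside Cleo: treat them as a block with 2 internal orders, giving 2 × (3)! = 12.
Subtracting, 24 − 12 = 12.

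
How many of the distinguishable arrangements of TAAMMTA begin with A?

90

Fix A in the first position and arrange the remaining 6 letters.
Those 6 letters have A appearing twice, M appearing twice, and T appearing twice, giving (6)!/(2!·2!·2!) = 90.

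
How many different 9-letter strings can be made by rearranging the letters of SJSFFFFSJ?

1260

SJSFFFFSJ has 9 letters with F appearing 4 times, J appearing twice, and S appearing 3 times.
Dividing 9! = 362880 by 4!·3!·2! = 288 for the repeated letters gives 1260.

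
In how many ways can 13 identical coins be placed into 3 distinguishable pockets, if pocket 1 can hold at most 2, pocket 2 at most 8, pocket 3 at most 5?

Without the upper bounds there are C(15,2) = 105 ways to split 13 among 3 pockets.
Subtract solutions that violate a single cap (substitute x_i' = x_i − (cap_i+1)): x_1 ≥ 3 gives C(12,2) = 66; x_2 ≥ 9 gives C(6,2) = 15; x_3 ≥ 6 gives C(9,2) = 36. Together 117.
Add back pairs where two caps are both exceeded: 3 + 15 + 0 = 18.
By inclusion–exclusion the count is 105 − 117 + 18 = 6.

6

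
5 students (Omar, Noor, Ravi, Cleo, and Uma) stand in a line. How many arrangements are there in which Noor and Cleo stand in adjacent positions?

Treat {Noor, Cleo} as a single unit. There are 4 units to order, and the pair itself can be ordered 2 ways.
That gives 2 × 4! = 2 × 24 = 48.

48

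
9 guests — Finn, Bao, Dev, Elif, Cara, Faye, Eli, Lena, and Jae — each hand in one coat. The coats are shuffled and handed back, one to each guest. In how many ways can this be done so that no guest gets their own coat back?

133496

Let Aᵢ be the assignments in which guest i gets their own coat. We want the size of the complement of A₁∪…∪A_9.
By inclusion–exclusion this is Σ_{j=0}^{9} (−1)^j C(9,j)·(9−j)!.
Computing: 362880 − 362880 + 181440 − 60480 + 15120 − 3024 + 504 − 72 + 9 − 1 = 133496.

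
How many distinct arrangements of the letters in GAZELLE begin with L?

With the first slot taken by L, it remains to arrange the other 6 letters (GAZELE).
Those 6 letters have E appearing twice, giving (6)!/(2!) = 360.

360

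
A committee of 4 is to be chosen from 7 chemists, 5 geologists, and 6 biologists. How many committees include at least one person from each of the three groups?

1575

With no constraint there are C(18,4) = 3060 possible selections.
Selections missing a whole group: no chemists → C(11,4) = 330; no geologists → C(13,4) = 715; no biologists → C(12,4) = 495.
Add back selections omitting two groups (i.e. drawn from a single group): C(7,4) + C(5,4) + C(6,4) = 55.
By inclusion–exclusion: 3060 − 1540 + 55 = 1575.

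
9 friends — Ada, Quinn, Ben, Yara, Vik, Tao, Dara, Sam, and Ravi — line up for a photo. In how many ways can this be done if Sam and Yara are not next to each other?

Of the 9! = 362880 arrangements, those with Sam and Yara adjacent number 2 × 8! = 80640 (treat the pair as a block with 2 internal orders).
So 362880 − 80640 = 282240 arrangements keep them apart.

282240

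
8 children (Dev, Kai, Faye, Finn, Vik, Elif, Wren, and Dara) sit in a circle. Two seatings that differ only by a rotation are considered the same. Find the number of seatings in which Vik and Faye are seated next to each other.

Glue Vik and Faye into a block (2 internal orders). Seating 7 units around a circle gives (6)! arrangements.
So 2 × (6)! = 2 × 720 = 1440.

1440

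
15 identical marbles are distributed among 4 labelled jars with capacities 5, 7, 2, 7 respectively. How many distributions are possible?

By stars and bars, unrestricted non-negative solutions to x_1+…+x_4 = 15 number C(15+3,3) = 816.
Subtract solutions that violate a single cap (substitute x_i' = x_i − (cap_i+1)): x_1 ≥ 6 gives C(12,3) = 220; x_2 ≥ 8 gives C(10,3) = 120; x_3 ≥ 3 gives C(15,3) = 455; x_4 ≥ 8 gives C(10,3) = 120. Together 915.
Add back pairs where two caps are both exceeded: 4 + 84 + 4 + 35 + 0 + 35 = 162.
By inclusion–exclusion the count is 816 − 915 + 162 = 63.

63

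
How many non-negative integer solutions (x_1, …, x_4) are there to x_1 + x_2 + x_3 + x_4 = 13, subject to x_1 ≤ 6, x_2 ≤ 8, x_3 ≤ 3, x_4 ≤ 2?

By stars and bars, unrestricted non-negative solutions to x_1+…+x_4 = 13 number C(13+3,3) = 560.
Subtract solutions that violate a single cap (substitute x_i' = x_i − (cap_i+1)): x_1 ≥ 7 gives C(9,3) = 84; x_2 ≥ 9 gives C(7,3) = 35; x_3 ≥ 4 gives C(12,3) = 220; x_4 ≥ 3 gives C(13,3) = 286. Together 625.
Add back pairs where two caps are both exceeded: 0 + 10 + 20 + 1 + 4 + 84 = 119.
By inclusion–exclusion the count is 560 − 625 + 119 = 54.

54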